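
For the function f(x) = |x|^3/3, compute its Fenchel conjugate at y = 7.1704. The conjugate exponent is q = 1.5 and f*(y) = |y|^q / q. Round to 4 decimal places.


The conjugate exponent q satisfies 1/p + 1/q = 1.
p = 3, so q = 3/(3 - 1) = 1.5
|y|^q = 7.1704^1.5 = 19.2006
f*(7.1704) = 19.2006 / 1.5 = 12.8004


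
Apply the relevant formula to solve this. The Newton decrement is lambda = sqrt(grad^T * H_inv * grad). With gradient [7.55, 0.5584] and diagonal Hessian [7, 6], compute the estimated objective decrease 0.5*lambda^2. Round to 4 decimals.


Step 1: H is diagonal, so H^(-1) * g = [1.0786, 0.0931].
Step 2: g^T H^(-1) g = sum_i g_i^2 / H_ii
  = (7.55)^2/7 + (0.5584)^2/6
  = 8.1432 + 0.052 = 8.1952
Step 3: Objective decrease = 0.5 * g^T H^(-1) g = 4.0976


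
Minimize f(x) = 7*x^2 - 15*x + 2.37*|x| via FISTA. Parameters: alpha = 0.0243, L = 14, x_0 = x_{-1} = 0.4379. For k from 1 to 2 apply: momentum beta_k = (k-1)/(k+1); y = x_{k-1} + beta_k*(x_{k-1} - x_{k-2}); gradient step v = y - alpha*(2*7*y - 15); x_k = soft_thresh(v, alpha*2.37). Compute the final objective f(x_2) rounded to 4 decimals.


FISTA on f(x) = 7*x^2 - 15*x + 2.37*|x|
L = 14, alpha = 0.0243
Iteration 1: beta = 0.0, y = 0.4379 + 0.0*(0.4379 - 0.4379) = 0.4379
  grad(y) = -8.8694, v = y - alpha*grad = 0.6534
  prox(v) = soft_thresh(0.6534, 0.0576) = 0.5958
Iteration 2: beta = 0.3333, y = 0.5958 + 0.3333*(0.5958 - 0.4379) = 0.6485
  grad(y) = -5.9213, v = y - alpha*grad = 0.7924
  prox(v) = soft_thresh(0.7924, 0.0576) = 0.7348
f(x_2) = 7*0.7348^2 - 15*0.7348 + 2.37*|0.7348| = -5.501


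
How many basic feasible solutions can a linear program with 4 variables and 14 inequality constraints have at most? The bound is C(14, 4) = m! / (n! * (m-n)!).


Each vertex corresponds to some choice of n active constraints out of m, so the number of vertices is at most C(m, n) = m! / (n!(m-n)!).
m = 14, n = 4
Numerator: 14 * 13 * 12 * 11
Denominator: 4! = 24
C(14, 4) = 1001


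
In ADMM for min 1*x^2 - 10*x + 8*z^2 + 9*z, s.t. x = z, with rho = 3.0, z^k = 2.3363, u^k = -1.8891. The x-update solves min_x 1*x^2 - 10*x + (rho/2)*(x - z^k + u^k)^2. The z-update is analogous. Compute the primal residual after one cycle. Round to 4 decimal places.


ADMM iteration with rho = 3.0, z^k = 2.3363, u^k = -1.8891
Step 1: x-update.
Minimize 1*x^2 - 10*x + (3.0/2)*(x - 2.3363 - 1.8891)^2
FOC: (2*1 + 3.0)*x = 10 + 3.0*(2.3363 + 1.8891)
x^{k+1} = 4.5352
Step 2: z-update.
Minimize 8*z^2 + 9*z + (3.0/2)*(4.5352 - z - 1.8891)^2
FOC: (2*8 + 3.0)*z = -9 + 3.0*(4.5352 - 1.8891)
z^{k+1} = -0.0559
Step 3: u-update.
u^{k+1} = -1.8891 + 4.5352 + 0.0559 = 2.702
Step 4: Primal residual = |4.5352 + 0.0559| = 4.5911


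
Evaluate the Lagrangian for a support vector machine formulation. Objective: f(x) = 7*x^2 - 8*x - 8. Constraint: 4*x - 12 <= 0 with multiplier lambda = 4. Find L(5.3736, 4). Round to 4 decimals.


Step 1: Evaluate f(x).
f(5.3736) = 7*5.3736^2 - 8*5.3736 - 8 = 151.1402
Step 2: Evaluate g(x).
g(5.3736) = 4*5.3736 - 12 = 9.4944
Step 3: Compute Lagrangian.
L = 151.1402 + 4*9.4944 = 189.1178


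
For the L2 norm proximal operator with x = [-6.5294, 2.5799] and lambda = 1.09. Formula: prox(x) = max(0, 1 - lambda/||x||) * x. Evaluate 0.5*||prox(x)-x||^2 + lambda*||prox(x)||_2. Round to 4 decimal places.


Step 1: Compute ||x||.
||x|| = 7.0206
Step 2: Compute scaling factor.
scale = max(0, 1 - 1.09/7.0206) = 0.8447
Step 3: prox(x) = [-5.5157, 2.1794]
||prox(x)|| = 5.9306
Step 4: Proximal objective.
0.5*||prox-x||^2 = 0.5941
lambda*||prox|| = 6.4644
Total = 7.0584


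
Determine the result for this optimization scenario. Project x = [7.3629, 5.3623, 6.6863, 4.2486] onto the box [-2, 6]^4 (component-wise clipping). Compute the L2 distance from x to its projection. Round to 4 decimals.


Project each component onto [-2, 6].
clip(7.3629) = 6.0, clip(5.3623) = 5.3623, clip(6.6863) = 6.0, clip(4.2486) = 4.2486
Projection = [6.0, 5.3623, 6.0, 4.2486]
Squared diffs: [1.8575, 0.0, 0.471, 0.0]
Distance = sqrt(2.3285) = 1.5259


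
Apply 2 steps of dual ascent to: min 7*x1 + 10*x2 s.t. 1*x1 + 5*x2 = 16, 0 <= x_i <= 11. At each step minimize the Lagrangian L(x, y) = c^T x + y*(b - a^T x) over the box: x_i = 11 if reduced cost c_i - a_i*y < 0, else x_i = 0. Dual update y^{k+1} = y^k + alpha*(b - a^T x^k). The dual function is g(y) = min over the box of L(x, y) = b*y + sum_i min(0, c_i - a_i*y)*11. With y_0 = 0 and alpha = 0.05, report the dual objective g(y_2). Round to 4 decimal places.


Dual ascent for LP: min 7*x1 + 10*x2, 1*x1 + 5*x2 = 16, 0 <= x_i <= 11
Step 1: y^k = 0.0, reduced costs: (7.0, 10.0)
  x^k = (0.0, 0.0), subgradient = b - a^T x = 16.0
  y^{k+1} = 0.0 + 0.05*16.0 = 0.8
Step 2: y^k = 0.8, reduced costs: (6.2, 6.0)
  x^k = (0.0, 0.0), subgradient = b - a^T x = 16.0
  y^{k+1} = 0.8 + 0.05*16.0 = 1.6
Dual objective at y_2 = 1.6: reduced costs (5.4, 2.0), box minimizer x = (0.0, 0.0)
g(y_2) = b*y + (c1 - a1*y)*x1 + (c2 - a2*y)*x2 = 16*1.6 + 5.4*0.0 + 2.0*0.0 = 25.6 + 0.0 + 0.0 = 25.6


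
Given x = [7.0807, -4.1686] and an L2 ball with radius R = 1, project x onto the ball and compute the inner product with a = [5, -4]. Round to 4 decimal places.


Step 1: Compute ||x|| (intermediates to 6 decimals).
||x|| = sqrt(7.0807^2 + (-4.1686)^2) = 8.216662
Step 2: Project.
Since ||x|| > R, scale = R/||x|| = 1/8.216662 = 0.121704, proj(x) = scale * x
proj(x) = [0.86175, -0.507335]
Step 3: Dot product.
a^T * proj(x) = 5*0.86175 - 4*(-0.507335) = 6.3381


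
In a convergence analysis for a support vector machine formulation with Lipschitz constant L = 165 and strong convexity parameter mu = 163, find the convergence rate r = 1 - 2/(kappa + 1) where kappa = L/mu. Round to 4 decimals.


Step 1: Compute the condition number.
kappa = L/mu = 165/163 = 1.0123
Step 2: Compute the convergence rate.
r = 1 - 2/(kappa + 1) = 1 - 2*mu/(L + mu) = (L - mu)/(L + mu) = 2/328 = 0.0061


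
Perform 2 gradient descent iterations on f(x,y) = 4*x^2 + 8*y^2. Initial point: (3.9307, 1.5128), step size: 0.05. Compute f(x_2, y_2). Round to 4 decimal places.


Gradient descent on f(x,y) = 4*x^2 + 8*y^2.
Starting point: (3.9307, 1.5128), alpha = 0.05
Step 1: grad_x = 2*4*3.9307 = 31.4456, grad_y = 2*8*1.5128 = 24.2048
  x_1 = 3.9307 - 0.05*31.4456 = 2.3584
  y_1 = 1.5128 - 0.05*24.2048 = 0.3026
Step 2: grad_x = 2*4*2.3584 = 18.8674, grad_y = 2*8*0.3026 = 4.841
  x_2 = 2.3584 - 0.05*18.8674 = 1.4151
  y_2 = 0.3026 - 0.05*4.841 = 0.0605
f(1.4151, 0.0605) = 4*1.4151^2 + 8*0.0605^2 = 8.0388


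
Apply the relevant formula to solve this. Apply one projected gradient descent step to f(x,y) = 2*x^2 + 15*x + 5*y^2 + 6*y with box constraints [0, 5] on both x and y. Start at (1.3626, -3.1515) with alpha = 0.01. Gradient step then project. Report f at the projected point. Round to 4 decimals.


Step 1: Compute gradient at (1.3626, -3.1515).
grad_x = 2*2*1.3626 + 15 = 20.4504
grad_y = 2*5*-3.1515 + 6 = -25.515
Step 2: Gradient step.
x_raw = 1.3626 - 0.01*20.4504 = 1.1581
y_raw = -3.1515 - 0.01*-25.515 = -2.8964
Step 3: Project onto [0, 5].
x_proj = clip(1.1581) = 1.1581
y_proj = clip(-2.8964) = 0.0
Step 4: Evaluate f.
f(1.1581, 0.0) = 20.0538


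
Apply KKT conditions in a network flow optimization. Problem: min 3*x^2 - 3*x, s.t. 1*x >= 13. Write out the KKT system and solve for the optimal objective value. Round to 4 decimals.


Step 1: Try lambda = 0 (constraint inactive).
x_unc = 3/(2*3) = 0.5
Check: 1*0.5 = 0.5 < 13 -- violated!
Step 2: Constraint must be active: 1*x = 13
x* = 13/1 = 13.0
lambda = (2*3*13.0 - 3)/1 = 75.0
Step 3: Compute optimal value.
f(x*) = 3*13.0^2 - 3*13.0 = 468.0


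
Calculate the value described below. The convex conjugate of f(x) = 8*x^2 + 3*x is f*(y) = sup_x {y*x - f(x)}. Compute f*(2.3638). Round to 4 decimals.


f*(y) = sup_x {y*x - a*x^2 - b*x} = sup_x {(y-b)*x - a*x^2}
FOC: (y - b) - 2a*x = 0 => x* = (y - b)/(2a)
x* = (2.3638 - 3)/(2*8) = -0.0398
f*(2.3638) = (y-b)^2/(4a) = (2.3638 - 3)^2/(4*8)
= 0.4048/32 = 0.0126


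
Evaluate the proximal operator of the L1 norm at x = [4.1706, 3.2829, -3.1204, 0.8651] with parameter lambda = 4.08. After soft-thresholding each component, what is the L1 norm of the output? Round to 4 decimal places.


Soft-thresholding with lambda = 4.08:
prox(4.1706) = sign(4.1706)*max(|4.1706| - 4.08, 0) = 0.0906
prox(3.2829) = sign(3.2829)*max(|3.2829| - 4.08, 0) = 0.0
prox(-3.1204) = sign(-3.1204)*max(|-3.1204| - 4.08, 0) = 0.0
prox(0.8651) = sign(0.8651)*max(|0.8651| - 4.08, 0) = 0.0
prox(x) = [0.0906, 0.0, 0.0, 0.0]
||prox(x)||_1 = 0.0906 + 0.0 + 0.0 + 0.0 = 0.0906


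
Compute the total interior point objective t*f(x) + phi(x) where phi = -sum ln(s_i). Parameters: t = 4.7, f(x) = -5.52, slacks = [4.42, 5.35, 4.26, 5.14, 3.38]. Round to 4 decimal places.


Step 1: Compute log-barrier.
ln values: [1.4861, 1.6771, 1.4493, 1.6371, 1.2179]
phi = -(1.4861 + 1.6771 + 1.4493 + 1.6371 + 1.2179) = -7.4674
Step 2: Compute augmented objective.
t*f(x) = 4.7*-5.52 = -25.944
Total = -25.944 - 7.4674 = -33.4114


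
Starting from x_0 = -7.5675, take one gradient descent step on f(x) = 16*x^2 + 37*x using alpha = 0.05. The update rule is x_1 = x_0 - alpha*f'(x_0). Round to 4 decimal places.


We compute the gradient at x_0 and apply the update.
f'(x) = 32*x + 37
f'(-7.5675) = 32*-7.5675 + 37 = -205.16
x_1 = -7.5675 - 0.05*-205.16 = 2.6905


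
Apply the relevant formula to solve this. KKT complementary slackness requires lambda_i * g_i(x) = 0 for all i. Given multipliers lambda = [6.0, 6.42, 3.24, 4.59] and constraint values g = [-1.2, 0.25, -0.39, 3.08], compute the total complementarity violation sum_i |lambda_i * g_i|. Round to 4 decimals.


KKT complementary slackness check:
lambda_1 * g_1 = 6.0 * -1.2 = -7.2
lambda_2 * g_2 = 6.42 * 0.25 = 1.605
lambda_3 * g_3 = 3.24 * -0.39 = -1.2636
lambda_4 * g_4 = 4.59 * 3.08 = 14.1372
Total violation = 7.2 + 1.605 + 1.2636 + 14.1372 = 24.2058


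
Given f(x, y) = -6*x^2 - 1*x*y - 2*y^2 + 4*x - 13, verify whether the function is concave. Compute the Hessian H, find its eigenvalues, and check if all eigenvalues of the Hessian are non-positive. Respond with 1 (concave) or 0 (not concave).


The Hessian of f(x,y) = -6*x^2 - 1*x*y - 2*y^2 + 4*x - 13 is:
H = [[-12, -1], [-1, -4]]
Trace = -12 - 4 = -16
Determinant = -12*-4 - (-1)^2 = 47
Discriminant = (-16)^2 - 4*47 = 68.0
Eigenvalues: lambda_1 = -12.1231, lambda_2 = -3.8769
The function is concave.

1


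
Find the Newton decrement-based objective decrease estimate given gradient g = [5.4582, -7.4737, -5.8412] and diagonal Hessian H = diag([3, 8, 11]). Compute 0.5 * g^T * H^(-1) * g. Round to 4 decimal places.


Step 1: H is diagonal, so H^(-1) * g = [1.8194, -0.9342, -0.531].
Step 2: g^T H^(-1) g = sum_i g_i^2 / H_ii
  = (5.4582)^2/3 + (-7.4737)^2/8 + (-5.8412)^2/11
  = 9.9306 + 6.982 + 3.1018 = 20.0145
Step 3: Objective decrease = 0.5 * g^T H^(-1) g = 10.0072


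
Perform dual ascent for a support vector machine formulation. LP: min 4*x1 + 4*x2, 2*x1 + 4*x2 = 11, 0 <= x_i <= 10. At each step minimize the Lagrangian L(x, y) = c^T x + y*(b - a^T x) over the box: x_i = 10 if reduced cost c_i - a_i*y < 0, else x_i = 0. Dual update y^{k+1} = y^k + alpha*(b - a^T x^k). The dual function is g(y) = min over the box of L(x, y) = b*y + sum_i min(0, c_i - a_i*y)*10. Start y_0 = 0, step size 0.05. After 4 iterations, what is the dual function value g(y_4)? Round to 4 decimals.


Dual ascent for LP: min 4*x1 + 4*x2, 2*x1 + 4*x2 = 11, 0 <= x_i <= 10
Step 1: y^k = 0.0, reduced costs: (4.0, 4.0)
  x^k = (0.0, 0.0), subgradient = b - a^T x = 11.0
  y^{k+1} = 0.0 + 0.05*11.0 = 0.55
Step 2: y^k = 0.55, reduced costs: (2.9, 1.8)
  x^k = (0.0, 0.0), subgradient = b - a^T x = 11.0
  y^{k+1} = 0.55 + 0.05*11.0 = 1.1
Step 3: y^k = 1.1, reduced costs: (1.8, -0.4)
  x^k = (0.0, 10.0), subgradient = b - a^T x = -29.0
  y^{k+1} = 1.1 + 0.05*-29.0 = -0.35
Step 4: y^k = -0.35, reduced costs: (4.7, 5.4)
  x^k = (0.0, 0.0), subgradient = b - a^T x = 11.0
  y^{k+1} = -0.35 + 0.05*11.0 = 0.2
Dual objective at y_4 = 0.2: reduced costs (3.6, 3.2), box minimizer x = (0.0, 0.0)
g(y_4) = b*y + (c1 - a1*y)*x1 + (c2 - a2*y)*x2 = 11*0.2 + 3.6*0.0 + 3.2*0.0 = 2.2 + 0.0 + 0.0 = 2.2


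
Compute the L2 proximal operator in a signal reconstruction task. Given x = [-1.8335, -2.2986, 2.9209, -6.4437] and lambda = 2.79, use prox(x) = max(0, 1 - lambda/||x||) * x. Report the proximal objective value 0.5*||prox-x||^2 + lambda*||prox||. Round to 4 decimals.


Step 1: Compute ||x||.
||x|| = 7.6615
Step 2: Compute scaling factor.
scale = max(0, 1 - 2.79/7.6615) = 0.6358
Step 3: prox(x) = [-1.1658, -1.4615, 1.8572, -4.0972]
||prox(x)|| = 4.8715
Step 4: Proximal objective.
0.5*||prox-x||^2 = 3.8921
lambda*||prox|| = 13.5915
Total = 17.4835


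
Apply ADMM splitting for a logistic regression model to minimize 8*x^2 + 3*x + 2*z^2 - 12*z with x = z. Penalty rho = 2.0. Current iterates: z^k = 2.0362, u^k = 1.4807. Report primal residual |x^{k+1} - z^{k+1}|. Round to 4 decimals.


ADMM iteration with rho = 2.0, z^k = 2.0362, u^k = 1.4807
Step 1: x-update.
Minimize 8*x^2 + 3*x + (2.0/2)*(x - 2.0362 + 1.4807)^2
FOC: (2*8 + 2.0)*x = -3 + 2.0*(2.0362 - 1.4807)
x^{k+1} = -0.1049
Step 2: z-update.
Minimize 2*z^2 - 12*z + (2.0/2)*(-0.1049 - z + 1.4807)^2
FOC: (2*2 + 2.0)*z = 12 + 2.0*(-0.1049 + 1.4807)
z^{k+1} = 2.4586
Step 3: u-update.
u^{k+1} = 1.4807 - 0.1049 - 2.4586 = -1.0828
Step 4: Primal residual = |-0.1049 - 2.4586| = 2.5635


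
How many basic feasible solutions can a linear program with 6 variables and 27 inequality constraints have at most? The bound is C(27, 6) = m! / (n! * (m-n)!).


Each vertex corresponds to some choice of n active constraints out of m, so the number of vertices is at most C(m, n) = m! / (n!(m-n)!).
m = 27, n = 6
Numerator: 27 * 26 * 25 * 24 * 23 * 22
Denominator: 6! = 720
C(27, 6) = 296010


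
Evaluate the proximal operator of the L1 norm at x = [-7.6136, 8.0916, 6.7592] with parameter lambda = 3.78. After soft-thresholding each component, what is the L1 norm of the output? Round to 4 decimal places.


Soft-thresholding with lambda = 3.78:
prox(-7.6136) = sign(-7.6136)*max(|-7.6136| - 3.78, 0) = -3.8336
prox(8.0916) = sign(8.0916)*max(|8.0916| - 3.78, 0) = 4.3116
prox(6.7592) = sign(6.7592)*max(|6.7592| - 3.78, 0) = 2.9792
prox(x) = [-3.8336, 4.3116, 2.9792]
||prox(x)||_1 = 3.8336 + 4.3116 + 2.9792 = 11.1244


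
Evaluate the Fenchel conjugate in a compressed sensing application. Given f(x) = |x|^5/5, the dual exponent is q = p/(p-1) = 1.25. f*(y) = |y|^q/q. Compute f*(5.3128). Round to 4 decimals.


The conjugate exponent q satisfies 1/p + 1/q = 1.
p = 5, so q = 5/(5 - 1) = 1.25
|y|^q = 5.3128^1.25 = 8.0659
f*(5.3128) = 8.0659 / 1.25 = 6.4527


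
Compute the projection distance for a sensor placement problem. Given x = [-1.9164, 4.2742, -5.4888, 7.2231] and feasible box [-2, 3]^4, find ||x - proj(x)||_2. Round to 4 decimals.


Project each component onto [-2, 3].
clip(-1.9164) = -1.9164, clip(4.2742) = 3.0, clip(-5.4888) = -2.0, clip(7.2231) = 3.0
Projection = [-1.9164, 3.0, -2.0, 3.0]
Squared diffs: [0.0, 1.6236, 12.1717, 17.8346]
Distance = sqrt(31.6299) = 5.624


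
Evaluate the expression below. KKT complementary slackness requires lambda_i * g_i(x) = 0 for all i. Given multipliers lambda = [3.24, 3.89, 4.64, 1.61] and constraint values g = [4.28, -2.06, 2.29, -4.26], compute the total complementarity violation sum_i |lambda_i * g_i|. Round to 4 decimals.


KKT complementary slackness check:
lambda_1 * g_1 = 3.24 * 4.28 = 13.8672
lambda_2 * g_2 = 3.89 * -2.06 = -8.0134
lambda_3 * g_3 = 4.64 * 2.29 = 10.6256
lambda_4 * g_4 = 1.61 * -4.26 = -6.8586
Total violation = 13.8672 + 8.0134 + 10.6256 + 6.8586 = 39.3648


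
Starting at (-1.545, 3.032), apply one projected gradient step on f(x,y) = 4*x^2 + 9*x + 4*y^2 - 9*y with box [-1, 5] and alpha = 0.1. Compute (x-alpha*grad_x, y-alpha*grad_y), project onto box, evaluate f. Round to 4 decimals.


Step 1: Compute gradient at (-1.545, 3.032).
grad_x = 2*4*-1.545 + 9 = -3.36
grad_y = 2*4*3.032 - 9 = 15.256
Step 2: Gradient step.
x_raw = -1.545 - 0.1*-3.36 = -1.209
y_raw = 3.032 - 0.1*15.256 = 1.5064
Step 3: Project onto [-1, 5].
x_proj = clip(-1.209) = -1.0
y_proj = clip(1.5064) = 1.5064
Step 4: Evaluate f.
f(-1.0, 1.5064) = -9.4806


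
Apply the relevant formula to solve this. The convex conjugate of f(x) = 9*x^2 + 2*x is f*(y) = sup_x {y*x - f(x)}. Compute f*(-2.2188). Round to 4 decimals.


f*(y) = sup_x {y*x - a*x^2 - b*x} = sup_x {(y-b)*x - a*x^2}
FOC: (y - b) - 2a*x = 0 => x* = (y - b)/(2a)
x* = (-2.2188 - 2)/(2*9) = -0.2344
f*(-2.2188) = (y-b)^2/(4a) = (-2.2188 - 2)^2/(4*9)
= 17.7983/36 = 0.4944


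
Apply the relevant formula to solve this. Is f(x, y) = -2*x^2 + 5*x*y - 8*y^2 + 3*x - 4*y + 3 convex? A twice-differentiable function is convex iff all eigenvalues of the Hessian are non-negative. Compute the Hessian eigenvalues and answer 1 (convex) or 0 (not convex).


The Hessian of f(x,y) = -2*x^2 + 5*x*y - 8*y^2 + 3*x - 4*y + 3 is:
H = [[-4, 5], [5, -16]]
Trace = -4 - 16 = -20
Determinant = -4*-16 - (5)^2 = 39
Discriminant = (-20)^2 - 4*39 = 244.0
Eigenvalues: lambda_1 = -17.8102, lambda_2 = -2.1898
The function is not convex.

0


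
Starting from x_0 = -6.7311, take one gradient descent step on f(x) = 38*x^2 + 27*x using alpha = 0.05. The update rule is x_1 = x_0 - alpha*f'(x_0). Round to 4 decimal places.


We compute the gradient at x_0 and apply the update.
f'(x) = 76*x + 27
f'(-6.7311) = 76*-6.7311 + 27 = -484.5636
x_1 = -6.7311 - 0.05*-484.5636 = 17.4971


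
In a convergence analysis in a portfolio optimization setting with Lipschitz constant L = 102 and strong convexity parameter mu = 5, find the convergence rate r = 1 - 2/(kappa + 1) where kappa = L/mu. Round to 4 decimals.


Step 1: Compute the condition number.
kappa = L/mu = 102/5 = 20.4
Step 2: Compute the convergence rate.
r = 1 - 2/(kappa + 1) = 1 - 2*mu/(L + mu) = (L - mu)/(L + mu) = 97/107 = 0.9065


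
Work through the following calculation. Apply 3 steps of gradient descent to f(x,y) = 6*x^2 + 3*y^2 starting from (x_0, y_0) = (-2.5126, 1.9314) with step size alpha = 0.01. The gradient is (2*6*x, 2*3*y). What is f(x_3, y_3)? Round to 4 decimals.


Gradient descent on f(x,y) = 6*x^2 + 3*y^2.
Starting point: (-2.5126, 1.9314), alpha = 0.01
Step 1: grad_x = 2*6*-2.5126 = -30.1512, grad_y = 2*3*1.9314 = 11.5884
  x_1 = -2.5126 - 0.01*-30.1512 = -2.2111
  y_1 = 1.9314 - 0.01*11.5884 = 1.8155
Step 2: grad_x = 2*6*-2.2111 = -26.5331, grad_y = 2*3*1.8155 = 10.8931
  x_2 = -2.2111 - 0.01*-26.5331 = -1.9458
  y_2 = 1.8155 - 0.01*10.8931 = 1.7066
Step 3: grad_x = 2*6*-1.9458 = -23.3491, grad_y = 2*3*1.7066 = 10.2395
  x_3 = -1.9458 - 0.01*-23.3491 = -1.7123
  y_3 = 1.7066 - 0.01*10.2395 = 1.6042
f(-1.7123, 1.6042) = 6*(-1.7123)^2 + 3*1.6042^2 = 25.3114


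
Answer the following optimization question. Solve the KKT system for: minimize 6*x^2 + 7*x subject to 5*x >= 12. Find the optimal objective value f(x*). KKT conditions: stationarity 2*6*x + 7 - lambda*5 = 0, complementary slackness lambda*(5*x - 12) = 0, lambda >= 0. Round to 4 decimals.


Step 1: Try lambda = 0 (constraint inactive).
x_unc = -7/(2*6) = -0.5833
Check: 5*-0.5833 = -2.9165 < 12 -- violated!
Step 2: Constraint must be active: 5*x = 12
x* = 12/5 = 2.4
lambda = (2*6*2.4 + 7)/5 = 7.16
Step 3: Compute optimal value.
f(x*) = 6*2.4^2 + 7*2.4 = 51.36


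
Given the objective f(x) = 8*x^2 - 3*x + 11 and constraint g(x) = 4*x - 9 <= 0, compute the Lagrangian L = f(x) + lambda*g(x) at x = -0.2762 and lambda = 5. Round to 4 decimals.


Step 1: Evaluate f(x).
f(-0.2762) = 8*(-0.2762)^2 - 3*(-0.2762) + 11 = 12.4389
Step 2: Evaluate g(x).
g(-0.2762) = 4*-0.2762 - 9 = -10.1048
Step 3: Compute Lagrangian.
L = 12.4389 + 5*-10.1048 = -38.0851


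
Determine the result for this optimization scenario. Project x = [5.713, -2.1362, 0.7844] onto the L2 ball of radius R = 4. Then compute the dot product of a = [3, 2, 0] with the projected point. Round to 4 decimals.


Step 1: Compute ||x|| (intermediates to 6 decimals).
||x|| = sqrt(5.713^2 + (-2.1362)^2 + 0.7844^2) = 6.149553
Step 2: Project.
Since ||x|| > R, scale = R/||x|| = 4/6.149553 = 0.650454, proj(x) = scale * x
proj(x) = [3.716044, -1.3895, 0.510216]
Step 3: Dot product.
a^T * proj(x) = 3*3.716044 + 2*(-1.3895) + 0*0.510216 = 8.3691


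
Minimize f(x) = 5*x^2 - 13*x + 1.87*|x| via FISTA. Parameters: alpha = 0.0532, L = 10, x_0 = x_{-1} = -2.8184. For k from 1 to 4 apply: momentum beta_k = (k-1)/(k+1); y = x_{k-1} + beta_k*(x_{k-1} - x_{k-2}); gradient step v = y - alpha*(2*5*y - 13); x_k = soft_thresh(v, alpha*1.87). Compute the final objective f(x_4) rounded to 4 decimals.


FISTA on f(x) = 5*x^2 - 13*x + 1.87*|x|
L = 10, alpha = 0.0532
Iteration 1: beta = 0.0, y = -2.8184 + 0.0*(-2.8184 + 2.8184) = -2.8184
  grad(y) = -41.184, v = y - alpha*grad = -0.6274
  prox(v) = soft_thresh(-0.6274, 0.0995) = -0.5279
Iteration 2: beta = 0.3333, y = -0.5279 + 0.3333*(-0.5279 + 2.8184) = 0.2356
  grad(y) = -10.6444, v = y - alpha*grad = 0.8018
  prox(v) = soft_thresh(0.8018, 0.0995) = 0.7024
Iteration 3: beta = 0.5, y = 0.7024 + 0.5*(0.7024 + 0.5279) = 1.3175
  grad(y) = 0.175, v = y - alpha*grad = 1.3082
  prox(v) = soft_thresh(1.3082, 0.0995) = 1.2087
Iteration 4: beta = 0.6, y = 1.2087 + 0.6*(1.2087 - 0.7024) = 1.5125
  grad(y) = 2.1252, v = y - alpha*grad = 1.3995
  prox(v) = soft_thresh(1.3995, 0.0995) = 1.3
f(x_4) = 5*1.3^2 - 13*1.3 + 1.87*|1.3| = -6.019


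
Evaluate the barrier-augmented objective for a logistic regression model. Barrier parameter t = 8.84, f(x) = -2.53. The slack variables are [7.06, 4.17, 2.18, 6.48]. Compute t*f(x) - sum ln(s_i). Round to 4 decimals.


Step 1: Compute log-barrier.
ln values: [1.9544, 1.4279, 0.7793, 1.8687]
phi = -(1.9544 + 1.4279 + 0.7793 + 1.8687) = -6.0304
Step 2: Compute augmented objective.
t*f(x) = 8.84*-2.53 = -22.3652
Total = -22.3652 - 6.0304 = -28.3956


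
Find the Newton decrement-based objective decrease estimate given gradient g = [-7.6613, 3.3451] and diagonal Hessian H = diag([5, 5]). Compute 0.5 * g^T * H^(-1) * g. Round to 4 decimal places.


Step 1: H is diagonal, so H^(-1) * g = [-1.5323, 0.669].
Step 2: g^T H^(-1) g = sum_i g_i^2 / H_ii
  = (-7.6613)^2/5 + (3.3451)^2/5
  = 11.7391 + 2.2379 = 13.977
Step 3: Objective decrease = 0.5 * g^T H^(-1) g = 6.9885


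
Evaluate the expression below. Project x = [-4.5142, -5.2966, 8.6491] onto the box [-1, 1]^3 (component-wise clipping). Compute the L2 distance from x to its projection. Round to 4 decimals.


Project each component onto [-1, 1].
clip(-4.5142) = -1.0, clip(-5.2966) = -1.0, clip(8.6491) = 1.0
Projection = [-1.0, -1.0, 1.0]
Squared diffs: [12.3496, 18.4608, 58.5087]
Distance = sqrt(89.3191) = 9.4509


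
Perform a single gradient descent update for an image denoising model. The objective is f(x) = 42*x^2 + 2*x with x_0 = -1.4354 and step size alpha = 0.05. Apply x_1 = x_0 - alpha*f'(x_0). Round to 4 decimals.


We compute the gradient at x_0 and apply the update.
f'(x) = 84*x + 2
f'(-1.4354) = 84*-1.4354 + 2 = -118.5736
x_1 = -1.4354 - 0.05*-118.5736 = 4.4933


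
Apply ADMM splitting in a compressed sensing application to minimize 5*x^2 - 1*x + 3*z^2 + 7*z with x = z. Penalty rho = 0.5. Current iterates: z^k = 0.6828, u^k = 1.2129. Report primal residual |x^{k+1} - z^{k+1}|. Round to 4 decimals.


ADMM iteration with rho = 0.5, z^k = 0.6828, u^k = 1.2129
Step 1: x-update.
Minimize 5*x^2 - 1*x + (0.5/2)*(x - 0.6828 + 1.2129)^2
FOC: (2*5 + 0.5)*x = 1 + 0.5*(0.6828 - 1.2129)
x^{k+1} = 0.07
Step 2: z-update.
Minimize 3*z^2 + 7*z + (0.5/2)*(0.07 - z + 1.2129)^2
FOC: (2*3 + 0.5)*z = -7 + 0.5*(0.07 + 1.2129)
z^{k+1} = -0.9782
Step 3: u-update.
u^{k+1} = 1.2129 + 0.07 + 0.9782 = 2.2611
Step 4: Primal residual = |0.07 + 0.9782| = 1.0482


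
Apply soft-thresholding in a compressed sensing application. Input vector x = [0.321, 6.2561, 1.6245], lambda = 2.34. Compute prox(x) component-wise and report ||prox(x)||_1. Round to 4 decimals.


Soft-thresholding with lambda = 2.34:
prox(0.321) = sign(0.321)*max(|0.321| - 2.34, 0) = 0.0
prox(6.2561) = sign(6.2561)*max(|6.2561| - 2.34, 0) = 3.9161
prox(1.6245) = sign(1.6245)*max(|1.6245| - 2.34, 0) = 0.0
prox(x) = [0.0, 3.9161, 0.0]
||prox(x)||_1 = 0.0 + 3.9161 + 0.0 = 3.9161


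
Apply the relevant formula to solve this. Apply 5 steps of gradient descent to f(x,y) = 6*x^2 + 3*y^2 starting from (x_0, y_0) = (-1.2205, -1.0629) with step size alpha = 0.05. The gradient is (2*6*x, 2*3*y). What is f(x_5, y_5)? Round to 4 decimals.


Gradient descent on f(x,y) = 6*x^2 + 3*y^2.
Starting point: (-1.2205, -1.0629), alpha = 0.05
Step 1: grad_x = 2*6*-1.2205 = -14.646, grad_y = 2*3*-1.0629 = -6.3774
  x_1 = -1.2205 - 0.05*-14.646 = -0.4882
  y_1 = -1.0629 - 0.05*-6.3774 = -0.744
Step 2: grad_x = 2*6*-0.4882 = -5.8584, grad_y = 2*3*-0.744 = -4.4642
  x_2 = -0.4882 - 0.05*-5.8584 = -0.1953
  y_2 = -0.744 - 0.05*-4.4642 = -0.5208
Step 3: grad_x = 2*6*-0.1953 = -2.3434, grad_y = 2*3*-0.5208 = -3.1249
  x_3 = -0.1953 - 0.05*-2.3434 = -0.0781
  y_3 = -0.5208 - 0.05*-3.1249 = -0.3646
Step 4: grad_x = 2*6*-0.0781 = -0.9373, grad_y = 2*3*-0.3646 = -2.1874
  x_4 = -0.0781 - 0.05*-0.9373 = -0.0312
  y_4 = -0.3646 - 0.05*-2.1874 = -0.2552
Step 5: grad_x = 2*6*-0.0312 = -0.3749, grad_y = 2*3*-0.2552 = -1.5312
  x_5 = -0.0312 - 0.05*-0.3749 = -0.0125
  y_5 = -0.2552 - 0.05*-1.5312 = -0.1786
f(-0.0125, -0.1786) = 6*(-0.0125)^2 + 3*(-0.1786)^2 = 0.0967


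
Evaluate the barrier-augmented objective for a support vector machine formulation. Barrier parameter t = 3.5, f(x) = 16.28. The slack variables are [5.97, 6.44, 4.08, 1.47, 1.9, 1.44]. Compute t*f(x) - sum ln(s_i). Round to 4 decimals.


Step 1: Compute log-barrier.
ln values: [1.7867, 1.8625, 1.4061, 0.3853, 0.6419, 0.3646]
phi = -(1.7867 + 1.8625 + 1.4061 + 0.3853 + 0.6419 + 0.3646) = -6.4471
Step 2: Compute augmented objective.
t*f(x) = 3.5*16.28 = 56.98
Total = 56.98 - 6.4471 = 50.5329


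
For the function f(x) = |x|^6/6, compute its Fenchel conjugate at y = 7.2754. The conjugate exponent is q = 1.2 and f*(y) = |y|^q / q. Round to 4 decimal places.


The conjugate exponent q satisfies 1/p + 1/q = 1.
p = 6, so q = 6/(6 - 1) = 1.2
|y|^q = 7.2754^1.2 = 10.82
f*(7.2754) = 10.82 / 1.2 = 9.0167


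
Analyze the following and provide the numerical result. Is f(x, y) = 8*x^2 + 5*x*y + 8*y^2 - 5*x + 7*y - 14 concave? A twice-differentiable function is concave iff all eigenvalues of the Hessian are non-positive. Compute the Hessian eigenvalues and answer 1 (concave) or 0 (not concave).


The Hessian of f(x,y) = 8*x^2 + 5*x*y + 8*y^2 - 5*x + 7*y - 14 is:
H = [[16, 5], [5, 16]]
Trace = 16 + 16 = 32
Determinant = 16*16 - (5)^2 = 231
Discriminant = (32)^2 - 4*231 = 100.0
Eigenvalues: lambda_1 = 11.0, lambda_2 = 21.0
The function is not concave.

0


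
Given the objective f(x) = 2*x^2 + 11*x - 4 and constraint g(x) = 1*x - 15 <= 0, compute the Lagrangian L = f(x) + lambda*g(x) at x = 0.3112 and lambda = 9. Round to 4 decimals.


Step 1: Evaluate f(x).
f(0.3112) = 2*0.3112^2 + 11*0.3112 - 4 = -0.3831
Step 2: Evaluate g(x).
g(0.3112) = 1*0.3112 - 15 = -14.6888
Step 3: Compute Lagrangian.
L = -0.3831 + 9*-14.6888 = -132.5823


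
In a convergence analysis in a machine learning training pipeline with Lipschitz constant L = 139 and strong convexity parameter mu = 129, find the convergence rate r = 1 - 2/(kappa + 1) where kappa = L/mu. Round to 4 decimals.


Step 1: Compute the condition number.
kappa = L/mu = 139/129 = 1.0775
Step 2: Compute the convergence rate.
r = 1 - 2/(kappa + 1) = 1 - 2*mu/(L + mu) = (L - mu)/(L + mu) = 10/268 = 0.0373


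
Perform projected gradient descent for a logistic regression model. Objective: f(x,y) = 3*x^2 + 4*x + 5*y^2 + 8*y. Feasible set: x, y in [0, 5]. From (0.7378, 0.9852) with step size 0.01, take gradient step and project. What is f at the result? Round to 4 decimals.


Step 1: Compute gradient at (0.7378, 0.9852).
grad_x = 2*3*0.7378 + 4 = 8.4268
grad_y = 2*5*0.9852 + 8 = 17.852
Step 2: Gradient step.
x_raw = 0.7378 - 0.01*8.4268 = 0.6535
y_raw = 0.9852 - 0.01*17.852 = 0.8067
Step 3: Project onto [0, 5].
x_proj = clip(0.6535) = 0.6535
y_proj = clip(0.8067) = 0.8067
Step 4: Evaluate f.
f(0.6535, 0.8067) = 13.6025


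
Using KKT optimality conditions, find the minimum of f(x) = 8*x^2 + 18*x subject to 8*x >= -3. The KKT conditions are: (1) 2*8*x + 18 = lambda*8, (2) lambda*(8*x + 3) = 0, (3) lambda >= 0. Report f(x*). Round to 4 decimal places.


Step 1: Try lambda = 0 (constraint inactive).
x_unc = -18/(2*8) = -1.125
Check: 8*-1.125 = -9.0 < -3 -- violated!
Step 2: Constraint must be active: 8*x = -3
x* = -3/8 = -0.375
lambda = (2*8*(-0.375) + 18)/8 = 1.5
Step 3: Compute optimal value.
f(x*) = 8*(-0.375)^2 + 18*(-0.375) = -5.625


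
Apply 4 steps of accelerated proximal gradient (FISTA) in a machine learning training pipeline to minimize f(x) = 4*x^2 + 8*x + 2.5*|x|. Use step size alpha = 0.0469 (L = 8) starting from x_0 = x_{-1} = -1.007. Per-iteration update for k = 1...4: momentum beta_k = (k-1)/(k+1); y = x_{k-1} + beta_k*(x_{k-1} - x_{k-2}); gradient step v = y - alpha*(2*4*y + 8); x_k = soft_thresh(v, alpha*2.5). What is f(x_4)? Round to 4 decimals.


FISTA on f(x) = 4*x^2 + 8*x + 2.5*|x|
L = 8, alpha = 0.0469
Iteration 1: beta = 0.0, y = -1.007 + 0.0*(-1.007 + 1.007) = -1.007
  grad(y) = -0.056, v = y - alpha*grad = -1.0044
  prox(v) = soft_thresh(-1.0044, 0.1173) = -0.8871
Iteration 2: beta = 0.3333, y = -0.8871 + 0.3333*(-0.8871 + 1.007) = -0.8472
  grad(y) = 1.2227, v = y - alpha*grad = -0.9045
  prox(v) = soft_thresh(-0.9045, 0.1173) = -0.7873
Iteration 3: beta = 0.5, y = -0.7873 + 0.5*(-0.7873 + 0.8871) = -0.7373
  grad(y) = 2.1014, v = y - alpha*grad = -0.8359
  prox(v) = soft_thresh(-0.8359, 0.1173) = -0.7186
Iteration 4: beta = 0.6, y = -0.7186 + 0.6*(-0.7186 + 0.7873) = -0.6775
  grad(y) = 2.5804, v = y - alpha*grad = -0.7985
  prox(v) = soft_thresh(-0.7985, 0.1173) = -0.6812
f(x_4) = 4*(-0.6812)^2 + 8*(-0.6812) + 2.5*|-0.6812| = -1.8905


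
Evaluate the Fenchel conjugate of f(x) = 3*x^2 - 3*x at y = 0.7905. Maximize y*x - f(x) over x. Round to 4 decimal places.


f*(y) = sup_x {y*x - a*x^2 - b*x} = sup_x {(y-b)*x - a*x^2}
FOC: (y - b) - 2a*x = 0 => x* = (y - b)/(2a)
x* = (0.7905 + 3)/(2*3) = 0.6318
f*(0.7905) = (y-b)^2/(4a) = (0.7905 + 3)^2/(4*3)
= 14.3679/12 = 1.1973


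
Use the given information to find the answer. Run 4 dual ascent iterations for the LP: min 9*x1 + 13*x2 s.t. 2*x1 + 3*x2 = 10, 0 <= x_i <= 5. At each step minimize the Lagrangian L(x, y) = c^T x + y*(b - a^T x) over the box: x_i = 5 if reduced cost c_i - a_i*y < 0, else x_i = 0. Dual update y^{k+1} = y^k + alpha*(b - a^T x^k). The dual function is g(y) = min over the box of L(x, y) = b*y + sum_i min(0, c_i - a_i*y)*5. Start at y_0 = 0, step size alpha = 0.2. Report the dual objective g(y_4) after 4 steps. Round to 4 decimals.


Dual ascent for LP: min 9*x1 + 13*x2, 2*x1 + 3*x2 = 10, 0 <= x_i <= 5
Step 1: y^k = 0.0, reduced costs: (9.0, 13.0)
  x^k = (0.0, 0.0), subgradient = b - a^T x = 10.0
  y^{k+1} = 0.0 + 0.2*10.0 = 2.0
Step 2: y^k = 2.0, reduced costs: (5.0, 7.0)
  x^k = (0.0, 0.0), subgradient = b - a^T x = 10.0
  y^{k+1} = 2.0 + 0.2*10.0 = 4.0
Step 3: y^k = 4.0, reduced costs: (1.0, 1.0)
  x^k = (0.0, 0.0), subgradient = b - a^T x = 10.0
  y^{k+1} = 4.0 + 0.2*10.0 = 6.0
Step 4: y^k = 6.0, reduced costs: (-3.0, -5.0)
  x^k = (5.0, 5.0), subgradient = b - a^T x = -15.0
  y^{k+1} = 6.0 + 0.2*-15.0 = 3.0
Dual objective at y_4 = 3.0: reduced costs (3.0, 4.0), box minimizer x = (0.0, 0.0)
g(y_4) = b*y + (c1 - a1*y)*x1 + (c2 - a2*y)*x2 = 10*3.0 + 3.0*0.0 + 4.0*0.0 = 30.0 + 0.0 + 0.0 = 30.0


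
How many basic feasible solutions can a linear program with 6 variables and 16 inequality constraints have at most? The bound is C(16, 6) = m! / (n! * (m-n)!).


Each vertex corresponds to some choice of n active constraints out of m, so the number of vertices is at most C(m, n) = m! / (n!(m-n)!).
m = 16, n = 6
Numerator: 16 * 15 * 14 * 13 * 12 * 11
Denominator: 6! = 720
C(16, 6) = 8008


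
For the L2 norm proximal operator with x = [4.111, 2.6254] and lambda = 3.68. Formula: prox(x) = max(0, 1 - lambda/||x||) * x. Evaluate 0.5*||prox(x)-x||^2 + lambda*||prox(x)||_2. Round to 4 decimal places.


Step 1: Compute ||x||.
||x|| = 4.8778
Step 2: Compute scaling factor.
scale = max(0, 1 - 3.68/4.8778) = 0.2456
Step 3: prox(x) = [1.0095, 0.6447]
||prox(x)|| = 1.1978
Step 4: Proximal objective.
0.5*||prox-x||^2 = 6.7712
lambda*||prox|| = 4.4079
Total = 11.1791


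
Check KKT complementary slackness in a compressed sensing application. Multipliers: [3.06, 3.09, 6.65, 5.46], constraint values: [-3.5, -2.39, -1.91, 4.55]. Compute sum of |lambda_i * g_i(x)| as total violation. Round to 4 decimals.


KKT complementary slackness check:
lambda_1 * g_1 = 3.06 * -3.5 = -10.71
lambda_2 * g_2 = 3.09 * -2.39 = -7.3851
lambda_3 * g_3 = 6.65 * -1.91 = -12.7015
lambda_4 * g_4 = 5.46 * 4.55 = 24.843
Total violation = 10.71 + 7.3851 + 12.7015 + 24.843 = 55.6396


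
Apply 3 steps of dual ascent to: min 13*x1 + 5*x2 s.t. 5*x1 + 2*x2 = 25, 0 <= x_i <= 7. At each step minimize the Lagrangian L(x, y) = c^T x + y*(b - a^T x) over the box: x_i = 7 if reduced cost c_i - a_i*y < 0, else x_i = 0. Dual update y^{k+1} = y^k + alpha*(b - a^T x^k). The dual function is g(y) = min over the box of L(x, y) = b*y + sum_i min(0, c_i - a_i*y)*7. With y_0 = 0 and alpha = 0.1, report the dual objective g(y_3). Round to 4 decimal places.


Dual ascent for LP: min 13*x1 + 5*x2, 5*x1 + 2*x2 = 25, 0 <= x_i <= 7
Step 1: y^k = 0.0, reduced costs: (13.0, 5.0)
  x^k = (0.0, 0.0), subgradient = b - a^T x = 25.0
  y^{k+1} = 0.0 + 0.1*25.0 = 2.5
Step 2: y^k = 2.5, reduced costs: (0.5, 0.0)
  x^k = (0.0, 0.0), subgradient = b - a^T x = 25.0
  y^{k+1} = 2.5 + 0.1*25.0 = 5.0
Step 3: y^k = 5.0, reduced costs: (-12.0, -5.0)
  x^k = (7.0, 7.0), subgradient = b - a^T x = -24.0
  y^{k+1} = 5.0 + 0.1*-24.0 = 2.6
Dual objective at y_3 = 2.6: reduced costs (0.0, -0.2), box minimizer x = (0.0, 7.0)
g(y_3) = b*y + (c1 - a1*y)*x1 + (c2 - a2*y)*x2 = 25*2.6 + 0.0*0.0 + (-0.2)*7.0 = 65.0 + 0.0 - 1.4 = 63.6


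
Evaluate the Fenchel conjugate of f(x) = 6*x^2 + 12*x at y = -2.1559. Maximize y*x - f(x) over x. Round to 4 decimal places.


f*(y) = sup_x {y*x - a*x^2 - b*x} = sup_x {(y-b)*x - a*x^2}
FOC: (y - b) - 2a*x = 0 => x* = (y - b)/(2a)
x* = (-2.1559 - 12)/(2*6) = -1.1797
f*(-2.1559) = (y-b)^2/(4a) = (-2.1559 - 12)^2/(4*6)
= 200.3895/24 = 8.3496


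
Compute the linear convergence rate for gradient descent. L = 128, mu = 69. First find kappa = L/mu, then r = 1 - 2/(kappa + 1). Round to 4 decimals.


Step 1: Compute the condition number.
kappa = L/mu = 128/69 = 1.8551
Step 2: Compute the convergence rate.
r = 1 - 2/(kappa + 1) = 1 - 2*mu/(L + mu) = (L - mu)/(L + mu) = 59/197 = 0.2995


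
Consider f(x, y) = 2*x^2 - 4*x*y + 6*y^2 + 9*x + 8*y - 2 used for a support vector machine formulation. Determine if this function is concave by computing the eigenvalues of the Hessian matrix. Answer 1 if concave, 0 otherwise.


The Hessian of f(x,y) = 2*x^2 - 4*x*y + 6*y^2 + 9*x + 8*y - 2 is:
H = [[4, -4], [-4, 12]]
Trace = 4 + 12 = 16
Determinant = 4*12 - (-4)^2 = 32
Discriminant = (16)^2 - 4*32 = 128.0
Eigenvalues: lambda_1 = 2.3431, lambda_2 = 13.6569
The function is not concave.

0


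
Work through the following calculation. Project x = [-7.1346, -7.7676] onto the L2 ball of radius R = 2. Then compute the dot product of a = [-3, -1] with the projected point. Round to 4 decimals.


Step 1: Compute ||x|| (intermediates to 6 decimals).
||x|| = sqrt((-7.1346)^2 + (-7.7676)^2) = 10.546949
Step 2: Project.
Since ||x|| > R, scale = R/||x|| = 2/10.546949 = 0.189628, proj(x) = scale * x
proj(x) = [-1.35292, -1.472954]
Step 3: Dot product.
a^T * proj(x) = -3*(-1.35292) - 1*(-1.472954) = 5.5317


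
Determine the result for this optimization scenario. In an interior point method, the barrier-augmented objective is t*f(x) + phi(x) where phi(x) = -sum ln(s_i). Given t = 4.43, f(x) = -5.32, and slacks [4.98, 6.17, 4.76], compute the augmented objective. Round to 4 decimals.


Step 1: Compute log-barrier.
ln values: [1.6054, 1.8197, 1.5602]
phi = -(1.6054 + 1.8197 + 1.5602) = -4.9854
Step 2: Compute augmented objective.
t*f(x) = 4.43*-5.32 = -23.5676
Total = -23.5676 - 4.9854 = -28.553


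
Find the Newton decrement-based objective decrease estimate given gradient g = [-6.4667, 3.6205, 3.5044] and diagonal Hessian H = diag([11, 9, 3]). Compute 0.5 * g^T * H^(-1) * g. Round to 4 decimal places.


Step 1: H is diagonal, so H^(-1) * g = [-0.5879, 0.4023, 1.1681].
Step 2: g^T H^(-1) g = sum_i g_i^2 / H_ii
  = (-6.4667)^2/11 + (3.6205)^2/9 + (3.5044)^2/3
  = 3.8017 + 1.4564 + 4.0936 = 9.3517
Step 3: Objective decrease = 0.5 * g^T H^(-1) g = 4.6759


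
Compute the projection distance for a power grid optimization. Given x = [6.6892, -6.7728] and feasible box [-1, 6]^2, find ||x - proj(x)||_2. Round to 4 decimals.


Project each component onto [-1, 6].
clip(6.6892) = 6.0, clip(-6.7728) = -1.0
Projection = [6.0, -1.0]
Squared diffs: [0.475, 33.3252]
Distance = sqrt(33.8002) = 5.8138


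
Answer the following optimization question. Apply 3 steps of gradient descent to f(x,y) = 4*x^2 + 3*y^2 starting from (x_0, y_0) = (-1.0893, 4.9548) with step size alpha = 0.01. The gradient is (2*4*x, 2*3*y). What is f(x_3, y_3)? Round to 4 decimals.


Gradient descent on f(x,y) = 4*x^2 + 3*y^2.
Starting point: (-1.0893, 4.9548), alpha = 0.01
Step 1: grad_x = 2*4*-1.0893 = -8.7144, grad_y = 2*3*4.9548 = 29.7288
  x_1 = -1.0893 - 0.01*-8.7144 = -1.0022
  y_1 = 4.9548 - 0.01*29.7288 = 4.6575
Step 2: grad_x = 2*4*-1.0022 = -8.0172, grad_y = 2*3*4.6575 = 27.9451
  x_2 = -1.0022 - 0.01*-8.0172 = -0.922
  y_2 = 4.6575 - 0.01*27.9451 = 4.3781
Step 3: grad_x = 2*4*-0.922 = -7.3759, grad_y = 2*3*4.3781 = 26.2684
  x_3 = -0.922 - 0.01*-7.3759 = -0.8482
  y_3 = 4.3781 - 0.01*26.2684 = 4.1154
f(-0.8482, 4.1154) = 4*(-0.8482)^2 + 3*4.1154^2 = 53.6869


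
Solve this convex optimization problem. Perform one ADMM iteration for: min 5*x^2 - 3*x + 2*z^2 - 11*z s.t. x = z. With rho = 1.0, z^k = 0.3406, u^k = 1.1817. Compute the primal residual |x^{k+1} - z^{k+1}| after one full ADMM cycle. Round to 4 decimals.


ADMM iteration with rho = 1.0, z^k = 0.3406, u^k = 1.1817
Step 1: x-update.
Minimize 5*x^2 - 3*x + (1.0/2)*(x - 0.3406 + 1.1817)^2
FOC: (2*5 + 1.0)*x = 3 + 1.0*(0.3406 - 1.1817)
x^{k+1} = 0.1963
Step 2: z-update.
Minimize 2*z^2 - 11*z + (1.0/2)*(0.1963 - z + 1.1817)^2
FOC: (2*2 + 1.0)*z = 11 + 1.0*(0.1963 + 1.1817)
z^{k+1} = 2.4756
Step 3: u-update.
u^{k+1} = 1.1817 + 0.1963 - 2.4756 = -1.0976
Step 4: Primal residual = |0.1963 - 2.4756| = 2.2793


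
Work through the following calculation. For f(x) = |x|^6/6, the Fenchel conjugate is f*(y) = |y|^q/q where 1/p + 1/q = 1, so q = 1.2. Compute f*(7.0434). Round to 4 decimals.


The conjugate exponent q satisfies 1/p + 1/q = 1.
p = 6, so q = 6/(6 - 1) = 1.2
|y|^q = 7.0434^1.2 = 10.4073
f*(7.0434) = 10.4073 / 1.2 = 8.6728


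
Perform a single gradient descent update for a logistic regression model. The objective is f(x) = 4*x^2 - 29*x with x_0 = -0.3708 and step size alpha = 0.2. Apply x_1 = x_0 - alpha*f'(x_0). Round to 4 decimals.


We compute the gradient at x_0 and apply the update.
f'(x) = 8*x - 29
f'(-0.3708) = 8*-0.3708 - 29 = -31.9664
x_1 = -0.3708 - 0.2*-31.9664 = 6.0225


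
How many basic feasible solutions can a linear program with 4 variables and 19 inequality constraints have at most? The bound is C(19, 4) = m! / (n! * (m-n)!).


Each vertex corresponds to some choice of n active constraints out of m, so the number of vertices is at most C(m, n) = m! / (n!(m-n)!).
m = 19, n = 4
Numerator: 19 * 18 * 17 * 16
Denominator: 4! = 24
C(19, 4) = 3876


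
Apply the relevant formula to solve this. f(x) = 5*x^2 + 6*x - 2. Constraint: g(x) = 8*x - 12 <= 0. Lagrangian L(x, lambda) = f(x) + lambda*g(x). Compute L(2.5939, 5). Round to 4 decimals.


Step 1: Evaluate f(x).
f(2.5939) = 5*2.5939^2 + 6*2.5939 - 2 = 47.205
Step 2: Evaluate g(x).
g(2.5939) = 8*2.5939 - 12 = 8.7512
Step 3: Compute Lagrangian.
L = 47.205 + 5*8.7512 = 90.961
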